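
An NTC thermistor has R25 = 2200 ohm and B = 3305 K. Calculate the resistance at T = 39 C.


NTC thermistor equation: Rt = R25 * exp(B * (1/T - 1/T25)).
T in Kelvin: 312.15 K, T25 = 298.15 K
1/T - 1/T25 = 1/312.15 - 1/298.15 = -0.00015043
B * (1/T - 1/T25) = 3305 * -0.00015043 = -0.4972
Rt = 2200 * exp(-0.4972) = 1338.2 ohm

1338.2 ohm


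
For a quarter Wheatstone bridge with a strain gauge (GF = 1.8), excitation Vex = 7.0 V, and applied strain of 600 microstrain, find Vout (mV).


Quarter bridge output: Vout = (GF * epsilon * Vex) / 4.
Vout = (1.8 * 600e-6 * 7.0) / 4
Vout = 0.00756 / 4 V
Vout = 0.00189 V = 1.89 mV

1.89 mV


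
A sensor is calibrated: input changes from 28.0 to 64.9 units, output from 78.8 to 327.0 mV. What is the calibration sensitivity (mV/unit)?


Sensitivity = (y2 - y1) / (x2 - x1).
S = (327.0 - 78.8) / (64.9 - 28.0)
S = 248.2 / 36.9
S = 6.7263 mV/unit

6.7263 mV/unit


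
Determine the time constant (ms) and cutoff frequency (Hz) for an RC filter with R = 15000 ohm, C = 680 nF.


Time constant: tau = R * C.
tau = 15000 * 6.80e-07 = 0.0102 s
tau = 10.2 ms
Cutoff frequency: fc = 1 / (2*pi*R*C).
fc = 1 / (2*pi*0.0102) = 15.6 Hz

tau = 10.2 ms, fc = 15.6 Hz


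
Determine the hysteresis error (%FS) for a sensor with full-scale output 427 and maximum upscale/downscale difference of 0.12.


Hysteresis = (max difference / full scale) * 100%.
H = (0.12 / 427) * 100
H = 0.028 %FS

0.028 %FS


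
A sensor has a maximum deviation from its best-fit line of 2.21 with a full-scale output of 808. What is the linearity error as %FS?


Linearity error = (max deviation / full scale) * 100%.
Linearity = (2.21 / 808) * 100
Linearity = 0.274 %FS

0.274 %FS


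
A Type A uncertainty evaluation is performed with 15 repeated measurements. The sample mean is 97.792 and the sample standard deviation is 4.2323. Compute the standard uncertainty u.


The standard uncertainty for Type A evaluation is u = s / sqrt(n).
u = 4.2323 / sqrt(15)
u = 4.2323 / 3.873
u = 1.0928

1.0928


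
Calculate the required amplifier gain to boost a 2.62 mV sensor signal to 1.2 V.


Gain = Vout / Vin (converting to same units).
G = 1.2 V / 2.62 mV
G = 1200.0 mV / 2.62 mV
G = 458.02

458.02


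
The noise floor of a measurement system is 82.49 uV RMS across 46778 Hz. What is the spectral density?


Noise spectral density = Vrms / sqrt(BW).
NSD = 82.49 / sqrt(46778)
NSD = 82.49 / 216.2822
NSD = 0.3814 uV/sqrt(Hz)

0.3814 uV/sqrt(Hz)


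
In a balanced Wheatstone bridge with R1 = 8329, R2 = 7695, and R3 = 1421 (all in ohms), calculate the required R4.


At balance: R1*R4 = R2*R3, so R4 = R2*R3/R1.
R4 = 7695 * 1421 / 8329
R4 = 10934595 / 8329
R4 = 1312.83 ohm

1312.83 ohm


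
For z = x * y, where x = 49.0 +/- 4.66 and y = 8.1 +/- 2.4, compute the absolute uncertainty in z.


For a product z = x*y, the relative uncertainty is:
uz/z = sqrt((ux/x)^2 + (uy/y)^2)
Relative uncertainties: ux/x = 4.66/49.0 = 0.095102
uy/y = 2.4/8.1 = 0.296296
z = 49.0 * 8.1 = 396.9
uz = 396.9 * sqrt(0.095102^2 + 0.296296^2) = 123.509

123.509


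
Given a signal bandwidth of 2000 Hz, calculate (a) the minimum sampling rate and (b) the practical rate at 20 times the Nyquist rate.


By Nyquist theorem, fs_min = 2 * fmax.
fs_min = 2 * 2000 = 4000 Hz
Practical rate = 20 * fs_min = 20 * 4000 = 80000 Hz

fs_min = 4000 Hz, fs_practical = 80000 Hz


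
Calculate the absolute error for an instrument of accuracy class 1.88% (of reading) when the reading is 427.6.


Absolute error = (accuracy% / 100) * reading.
Error = (1.88 / 100) * 427.6
Error = 0.0188 * 427.6
Error = 8.0389

8.0389


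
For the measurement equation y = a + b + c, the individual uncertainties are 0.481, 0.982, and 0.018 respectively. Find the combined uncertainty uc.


For a sum of independent quantities, uc = sqrt(u1^2 + u2^2 + u3^2).
uc = sqrt(0.481^2 + 0.982^2 + 0.018^2)
uc = sqrt(0.231361 + 0.964324 + 0.000324)
uc = 1.0936

1.0936


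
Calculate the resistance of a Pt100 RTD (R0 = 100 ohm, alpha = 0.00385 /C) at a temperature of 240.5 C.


The RTD equation: Rt = R0 * (1 + alpha * T).
Rt = 100 * (1 + 0.00385 * 240.5)
Rt = 100 * (1 + 0.925925)
Rt = 100 * 1.925925
Rt = 192.593 ohm

192.593 ohm


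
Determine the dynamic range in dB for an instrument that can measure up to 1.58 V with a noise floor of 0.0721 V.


Dynamic range = 20 * log10(Vmax / Vnoise).
DR = 20 * log10(1.58 / 0.0721)
DR = 20 * log10(21.91)
DR = 26.81 dB

26.81 dB


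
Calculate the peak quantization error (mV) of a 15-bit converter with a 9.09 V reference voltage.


The maximum quantization error is +/- LSB/2.
LSB = Vref / 2^n = 9.09 / 32768 = 0.0002774 V
Max error = LSB / 2 = 0.0002774 / 2 = 0.0001387 V
Max error = 0.1387 mV

0.1387 mV


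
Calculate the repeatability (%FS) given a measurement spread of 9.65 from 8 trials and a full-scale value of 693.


Repeatability = (spread / full scale) * 100%.
R = (9.65 / 693) * 100
R = 1.392 %FS

1.392 %FS


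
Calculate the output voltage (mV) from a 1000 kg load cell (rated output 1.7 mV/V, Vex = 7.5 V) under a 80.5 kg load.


Vout = rated_output * Vex * (load / capacity).
Vout = 1.7 * 7.5 * (80.5 / 1000)
Vout = 1.7 * 7.5 * 0.0805
Vout = 1.026 mV

1.026 mV


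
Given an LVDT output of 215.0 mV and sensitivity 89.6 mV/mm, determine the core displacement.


Displacement = Vout / sensitivity.
d = 215.0 / 89.6
d = 2.4 mm

2.4 mm


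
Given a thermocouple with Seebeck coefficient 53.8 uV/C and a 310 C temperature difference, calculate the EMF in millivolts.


The thermocouple output V = sensitivity * dT.
V = 53.8 uV/C * 310 C
V = 16678.0 uV
V = 16.678 mV

16.678 mV


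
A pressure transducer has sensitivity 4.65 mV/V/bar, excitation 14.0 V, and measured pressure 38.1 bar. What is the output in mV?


Output = sensitivity * Vex * P.
Vout = 4.65 * 14.0 * 38.1
Vout = 65.1 * 38.1
Vout = 2480.31 mV

2480.31 mV


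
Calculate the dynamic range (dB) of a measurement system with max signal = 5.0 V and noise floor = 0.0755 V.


Dynamic range = 20 * log10(Vmax / Vnoise).
DR = 20 * log10(5.0 / 0.0755)
DR = 20 * log10(66.23)
DR = 36.42 dB

36.42 dB


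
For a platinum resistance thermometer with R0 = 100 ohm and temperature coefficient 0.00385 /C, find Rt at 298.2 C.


The RTD equation: Rt = R0 * (1 + alpha * T).
Rt = 100 * (1 + 0.00385 * 298.2)
Rt = 100 * (1 + 1.14807)
Rt = 100 * 2.14807
Rt = 214.807 ohm

214.807 ohm


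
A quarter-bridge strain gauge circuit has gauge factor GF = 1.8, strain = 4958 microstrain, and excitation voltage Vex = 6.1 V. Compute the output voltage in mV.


Quarter bridge output: Vout = (GF * epsilon * Vex) / 4.
Vout = (1.8 * 4958e-6 * 6.1) / 4
Vout = 0.05443884 / 4 V
Vout = 0.01360971 V = 13.6097 mV

13.6097 mV


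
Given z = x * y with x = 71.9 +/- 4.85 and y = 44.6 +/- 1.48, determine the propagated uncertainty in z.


For a product z = x*y, the relative uncertainty is:
uz/z = sqrt((ux/x)^2 + (uy/y)^2)
Relative uncertainties: ux/x = 4.85/71.9 = 0.067455
uy/y = 1.48/44.6 = 0.033184
z = 71.9 * 44.6 = 3206.7
uz = 3206.7 * sqrt(0.067455^2 + 0.033184^2) = 241.067

241.067


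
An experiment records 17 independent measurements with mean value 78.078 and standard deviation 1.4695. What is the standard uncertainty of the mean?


The standard uncertainty for Type A evaluation is u = s / sqrt(n).
u = 1.4695 / sqrt(17)
u = 1.4695 / 4.1231
u = 0.3564

0.3564


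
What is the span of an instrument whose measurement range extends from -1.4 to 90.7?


Span = upper range - lower range.
Span = 90.7 - (-1.4)
Span = 92.1

92.1


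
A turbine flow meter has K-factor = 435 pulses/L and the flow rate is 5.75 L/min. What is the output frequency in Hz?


Frequency = K * Q / 60 (converting L/min to L/s).
f = 435 * 5.75 / 60
f = 2501.25 / 60
f = 41.69 Hz

41.69 Hz


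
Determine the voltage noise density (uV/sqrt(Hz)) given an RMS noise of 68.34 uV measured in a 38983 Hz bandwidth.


Noise spectral density = Vrms / sqrt(BW).
NSD = 68.34 / sqrt(38983)
NSD = 68.34 / 197.4411
NSD = 0.3461 uV/sqrt(Hz)

0.3461 uV/sqrt(Hz)


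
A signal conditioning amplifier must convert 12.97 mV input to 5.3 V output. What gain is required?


Gain = Vout / Vin (converting to same units).
G = 5.3 V / 12.97 mV
G = 5300.0 mV / 12.97 mV
G = 408.64

408.64


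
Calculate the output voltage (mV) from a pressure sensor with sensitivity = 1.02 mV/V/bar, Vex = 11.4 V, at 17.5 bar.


Output = sensitivity * Vex * P.
Vout = 1.02 * 11.4 * 17.5
Vout = 11.628 * 17.5
Vout = 203.49 mV

203.49 mV


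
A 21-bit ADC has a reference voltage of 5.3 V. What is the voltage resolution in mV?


The resolution (LSB) of an ADC is Vref / 2^n.
LSB = 5.3 / 2^21
LSB = 5.3 / 2097152
LSB = 2.53e-06 V = 0.00252724 mV

0.00252724 mV


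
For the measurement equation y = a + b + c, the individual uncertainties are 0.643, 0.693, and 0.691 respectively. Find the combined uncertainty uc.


For a sum of independent quantities, uc = sqrt(u1^2 + u2^2 + u3^2).
uc = sqrt(0.643^2 + 0.693^2 + 0.691^2)
uc = sqrt(0.413449 + 0.480249 + 0.477481)
uc = 1.171

1.171


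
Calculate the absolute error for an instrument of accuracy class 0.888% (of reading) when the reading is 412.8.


Absolute error = (accuracy% / 100) * reading.
Error = (0.888 / 100) * 412.8
Error = 0.00888 * 412.8
Error = 3.6657

3.6657


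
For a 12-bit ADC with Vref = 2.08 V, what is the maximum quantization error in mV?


The maximum quantization error is +/- LSB/2.
LSB = Vref / 2^n = 2.08 / 4096 = 0.00050781 V
Max error = LSB / 2 = 0.00050781 / 2 = 0.00025391 V
Max error = 0.2539 mV

0.2539 mV


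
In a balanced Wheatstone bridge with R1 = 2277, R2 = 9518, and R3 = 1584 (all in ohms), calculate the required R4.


At balance: R1*R4 = R2*R3, so R4 = R2*R3/R1.
R4 = 9518 * 1584 / 2277
R4 = 15076512 / 2277
R4 = 6621.22 ohm

6621.22 ohm


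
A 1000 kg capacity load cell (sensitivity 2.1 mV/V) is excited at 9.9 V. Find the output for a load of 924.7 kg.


Vout = rated_output * Vex * (load / capacity).
Vout = 2.1 * 9.9 * (924.7 / 1000)
Vout = 2.1 * 9.9 * 0.9247
Vout = 19.225 mV

19.225 mV


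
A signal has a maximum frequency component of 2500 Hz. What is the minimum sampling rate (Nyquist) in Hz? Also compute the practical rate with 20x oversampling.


By Nyquist theorem, fs_min = 2 * fmax.
fs_min = 2 * 2500 = 5000 Hz
Practical rate = 20 * fs_min = 20 * 5000 = 100000 Hz

fs_min = 5000 Hz, fs_practical = 100000 Hz


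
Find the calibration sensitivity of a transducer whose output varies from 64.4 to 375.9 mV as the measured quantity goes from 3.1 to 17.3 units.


Sensitivity = (y2 - y1) / (x2 - x1).
S = (375.9 - 64.4) / (17.3 - 3.1)
S = 311.5 / 14.2
S = 21.9366 mV/unit

21.9366 mV/unit


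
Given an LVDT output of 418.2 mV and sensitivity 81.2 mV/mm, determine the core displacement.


Displacement = Vout / sensitivity.
d = 418.2 / 81.2
d = 5.15 mm

5.15 mm


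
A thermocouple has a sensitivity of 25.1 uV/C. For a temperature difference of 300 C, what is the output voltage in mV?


The thermocouple output V = sensitivity * dT.
V = 25.1 uV/C * 300 C
V = 7530.0 uV
V = 7.53 mV

7.53 mV


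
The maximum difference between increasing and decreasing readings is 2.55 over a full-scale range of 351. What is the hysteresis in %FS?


Hysteresis = (max difference / full scale) * 100%.
H = (2.55 / 351) * 100
H = 0.726 %FS

0.726 %FS


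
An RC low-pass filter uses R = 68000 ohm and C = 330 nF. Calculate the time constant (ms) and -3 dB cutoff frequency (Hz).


Time constant: tau = R * C.
tau = 68000 * 3.30e-07 = 0.02244 s
tau = 22.44 ms
Cutoff frequency: fc = 1 / (2*pi*R*C).
fc = 1 / (2*pi*0.02244) = 7.09 Hz

tau = 22.44 ms, fc = 7.09 Hz


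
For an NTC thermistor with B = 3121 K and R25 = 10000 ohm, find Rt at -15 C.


NTC thermistor equation: Rt = R25 * exp(B * (1/T - 1/T25)).
T in Kelvin: 258.15 K, T25 = 298.15 K
1/T - 1/T25 = 1/258.15 - 1/298.15 = 0.0005197
B * (1/T - 1/T25) = 3121 * 0.0005197 = 1.622
Rt = 10000 * exp(1.622) = 50631.3 ohm

50631.3 ohm


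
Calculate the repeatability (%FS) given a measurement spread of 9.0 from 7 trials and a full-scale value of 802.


Repeatability = (spread / full scale) * 100%.
R = (9.0 / 802) * 100
R = 1.122 %FS

1.122 %FS


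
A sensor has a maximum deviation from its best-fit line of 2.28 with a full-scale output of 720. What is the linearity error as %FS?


Linearity error = (max deviation / full scale) * 100%.
Linearity = (2.28 / 720) * 100
Linearity = 0.317 %FS

0.317 %FS


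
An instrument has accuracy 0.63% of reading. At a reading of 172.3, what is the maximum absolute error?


Absolute error = (accuracy% / 100) * reading.
Error = (0.63 / 100) * 172.3
Error = 0.0063 * 172.3
Error = 1.0855

1.0855


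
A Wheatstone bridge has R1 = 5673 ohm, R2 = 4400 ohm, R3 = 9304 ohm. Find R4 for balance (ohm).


At balance: R1*R4 = R2*R3, so R4 = R2*R3/R1.
R4 = 4400 * 9304 / 5673
R4 = 40937600 / 5673
R4 = 7216.22 ohm

7216.22 ohm


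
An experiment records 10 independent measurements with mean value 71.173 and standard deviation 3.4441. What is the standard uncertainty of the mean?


The standard uncertainty for Type A evaluation is u = s / sqrt(n).
u = 3.4441 / sqrt(10)
u = 3.4441 / 3.1623
u = 1.0891

1.0891


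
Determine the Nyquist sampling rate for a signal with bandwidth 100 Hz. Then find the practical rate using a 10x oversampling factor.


By Nyquist theorem, fs_min = 2 * fmax.
fs_min = 2 * 100 = 200 Hz
Practical rate = 10 * fs_min = 10 * 200 = 2000 Hz

fs_min = 200 Hz, fs_practical = 2000 Hz


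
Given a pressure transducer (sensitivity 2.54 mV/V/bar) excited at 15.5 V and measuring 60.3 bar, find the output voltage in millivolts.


Output = sensitivity * Vex * P.
Vout = 2.54 * 15.5 * 60.3
Vout = 39.37 * 60.3
Vout = 2374.01 mV

2374.01 mV


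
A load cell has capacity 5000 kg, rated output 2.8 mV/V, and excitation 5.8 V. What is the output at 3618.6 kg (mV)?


Vout = rated_output * Vex * (load / capacity).
Vout = 2.8 * 5.8 * (3618.6 / 5000)
Vout = 2.8 * 5.8 * 0.72372
Vout = 11.753 mV

11.753 mV


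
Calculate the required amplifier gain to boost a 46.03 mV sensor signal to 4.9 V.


Gain = Vout / Vin (converting to same units).
G = 4.9 V / 46.03 mV
G = 4900.0 mV / 46.03 mV
G = 106.45

106.45


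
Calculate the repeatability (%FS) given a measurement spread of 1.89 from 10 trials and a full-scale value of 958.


Repeatability = (spread / full scale) * 100%.
R = (1.89 / 958) * 100
R = 0.197 %FS

0.197 %FS


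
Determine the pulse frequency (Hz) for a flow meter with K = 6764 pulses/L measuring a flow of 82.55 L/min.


Frequency = K * Q / 60 (converting L/min to L/s).
f = 6764 * 82.55 / 60
f = 558368.2 / 60
f = 9306.14 Hz

9306.14 Hz


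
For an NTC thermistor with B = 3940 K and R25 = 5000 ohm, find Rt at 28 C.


NTC thermistor equation: Rt = R25 * exp(B * (1/T - 1/T25)).
T in Kelvin: 301.15 K, T25 = 298.15 K
1/T - 1/T25 = 1/301.15 - 1/298.15 = -3.341e-05
B * (1/T - 1/T25) = 3940 * -3.341e-05 = -0.1316
Rt = 5000 * exp(-0.1316) = 4383.3 ohm

4383.3 ohm


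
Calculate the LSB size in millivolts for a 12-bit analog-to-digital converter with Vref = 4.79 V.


The resolution (LSB) of an ADC is Vref / 2^n.
LSB = 4.79 / 2^12
LSB = 4.79 / 4096
LSB = 0.00116943 V = 1.16943359 mV

1.16943359 mV


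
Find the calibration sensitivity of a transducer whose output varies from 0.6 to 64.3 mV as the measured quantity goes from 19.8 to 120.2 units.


Sensitivity = (y2 - y1) / (x2 - x1).
S = (64.3 - 0.6) / (120.2 - 19.8)
S = 63.7 / 100.4
S = 0.6345 mV/unit

0.6345 mV/unit


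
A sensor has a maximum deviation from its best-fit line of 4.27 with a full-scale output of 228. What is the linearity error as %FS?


Linearity error = (max deviation / full scale) * 100%.
Linearity = (4.27 / 228) * 100
Linearity = 1.873 %FS

1.873 %FS


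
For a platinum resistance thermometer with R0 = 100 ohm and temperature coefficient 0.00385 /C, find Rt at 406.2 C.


The RTD equation: Rt = R0 * (1 + alpha * T).
Rt = 100 * (1 + 0.00385 * 406.2)
Rt = 100 * (1 + 1.56387)
Rt = 100 * 2.56387
Rt = 256.387 ohm

256.387 ohm


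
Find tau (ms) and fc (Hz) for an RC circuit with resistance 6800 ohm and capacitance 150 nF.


Time constant: tau = R * C.
tau = 6800 * 1.50e-07 = 0.00102 s
tau = 1.02 ms
Cutoff frequency: fc = 1 / (2*pi*R*C).
fc = 1 / (2*pi*0.00102) = 156.03 Hz

tau = 1.02 ms, fc = 156.03 Hz


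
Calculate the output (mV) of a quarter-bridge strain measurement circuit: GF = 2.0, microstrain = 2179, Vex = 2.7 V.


Quarter bridge output: Vout = (GF * epsilon * Vex) / 4.
Vout = (2.0 * 2179e-6 * 2.7) / 4
Vout = 0.0117666 / 4 V
Vout = 0.00294165 V = 2.9417 mV

2.9417 mV


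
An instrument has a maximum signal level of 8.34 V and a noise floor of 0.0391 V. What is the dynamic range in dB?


Dynamic range = 20 * log10(Vmax / Vnoise).
DR = 20 * log10(8.34 / 0.0391)
DR = 20 * log10(213.3)
DR = 46.58 dB

46.58 dB


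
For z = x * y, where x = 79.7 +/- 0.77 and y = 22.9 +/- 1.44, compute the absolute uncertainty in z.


For a product z = x*y, the relative uncertainty is:
uz/z = sqrt((ux/x)^2 + (uy/y)^2)
Relative uncertainties: ux/x = 0.77/79.7 = 0.009661
uy/y = 1.44/22.9 = 0.062882
z = 79.7 * 22.9 = 1825.1
uz = 1825.1 * sqrt(0.009661^2 + 0.062882^2) = 116.115

116.115


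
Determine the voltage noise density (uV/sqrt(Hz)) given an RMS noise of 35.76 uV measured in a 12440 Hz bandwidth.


Noise spectral density = Vrms / sqrt(BW).
NSD = 35.76 / sqrt(12440)
NSD = 35.76 / 111.5347
NSD = 0.3206 uV/sqrt(Hz)

0.3206 uV/sqrt(Hz)


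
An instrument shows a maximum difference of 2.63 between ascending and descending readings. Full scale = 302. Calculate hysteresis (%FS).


Hysteresis = (max difference / full scale) * 100%.
H = (2.63 / 302) * 100
H = 0.871 %FS

0.871 %FS


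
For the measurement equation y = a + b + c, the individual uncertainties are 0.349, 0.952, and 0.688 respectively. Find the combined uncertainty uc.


For a sum of independent quantities, uc = sqrt(u1^2 + u2^2 + u3^2).
uc = sqrt(0.349^2 + 0.952^2 + 0.688^2)
uc = sqrt(0.121801 + 0.906304 + 0.473344)
uc = 1.2253

1.2253


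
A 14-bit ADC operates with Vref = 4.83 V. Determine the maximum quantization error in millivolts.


The maximum quantization error is +/- LSB/2.
LSB = Vref / 2^n = 4.83 / 16384 = 0.0002948 V
Max error = LSB / 2 = 0.0002948 / 2 = 0.0001474 V
Max error = 0.1474 mV

0.1474 mV


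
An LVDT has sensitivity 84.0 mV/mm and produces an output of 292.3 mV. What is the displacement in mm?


Displacement = Vout / sensitivity.
d = 292.3 / 84.0
d = 3.48 mm

3.48 mm


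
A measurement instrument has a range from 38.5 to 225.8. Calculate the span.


Span = upper range - lower range.
Span = 225.8 - (38.5)
Span = 187.3

187.3


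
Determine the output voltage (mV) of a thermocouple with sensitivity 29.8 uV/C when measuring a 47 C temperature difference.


The thermocouple output V = sensitivity * dT.
V = 29.8 uV/C * 47 C
V = 1400.6 uV
V = 1.401 mV

1.401 mV


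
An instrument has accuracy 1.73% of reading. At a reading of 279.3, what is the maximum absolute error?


Absolute error = (accuracy% / 100) * reading.
Error = (1.73 / 100) * 279.3
Error = 0.0173 * 279.3
Error = 4.8319

4.8319


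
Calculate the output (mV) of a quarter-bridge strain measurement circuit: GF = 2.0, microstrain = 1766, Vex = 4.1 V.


Quarter bridge output: Vout = (GF * epsilon * Vex) / 4.
Vout = (2.0 * 1766e-6 * 4.1) / 4
Vout = 0.0144812 / 4 V
Vout = 0.0036203 V = 3.6203 mV

3.6203 mV


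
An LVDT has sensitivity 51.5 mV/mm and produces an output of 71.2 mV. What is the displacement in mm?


Displacement = Vout / sensitivity.
d = 71.2 / 51.5
d = 1.383 mm

1.383 mm


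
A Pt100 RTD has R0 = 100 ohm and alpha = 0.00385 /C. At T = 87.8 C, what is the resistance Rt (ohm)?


The RTD equation: Rt = R0 * (1 + alpha * T).
Rt = 100 * (1 + 0.00385 * 87.8)
Rt = 100 * (1 + 0.33803)
Rt = 100 * 1.33803
Rt = 133.803 ohm

133.803 ohm


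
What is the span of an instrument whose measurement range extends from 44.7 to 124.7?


Span = upper range - lower range.
Span = 124.7 - (44.7)
Span = 80.0

80.0


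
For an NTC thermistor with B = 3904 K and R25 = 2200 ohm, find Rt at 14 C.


NTC thermistor equation: Rt = R25 * exp(B * (1/T - 1/T25)).
T in Kelvin: 287.15 K, T25 = 298.15 K
1/T - 1/T25 = 1/287.15 - 1/298.15 = 0.00012848
B * (1/T - 1/T25) = 3904 * 0.00012848 = 0.5016
Rt = 2200 * exp(0.5016) = 3633.0 ohm

3633.0 ohm


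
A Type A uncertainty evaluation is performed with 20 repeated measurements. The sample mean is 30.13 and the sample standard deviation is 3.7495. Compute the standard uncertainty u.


The standard uncertainty for Type A evaluation is u = s / sqrt(n).
u = 3.7495 / sqrt(20)
u = 3.7495 / 4.4721
u = 0.8384

0.8384


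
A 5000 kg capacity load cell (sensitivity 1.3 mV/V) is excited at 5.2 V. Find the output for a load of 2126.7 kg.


Vout = rated_output * Vex * (load / capacity).
Vout = 1.3 * 5.2 * (2126.7 / 5000)
Vout = 1.3 * 5.2 * 0.42534
Vout = 2.875 mV

2.875 mV


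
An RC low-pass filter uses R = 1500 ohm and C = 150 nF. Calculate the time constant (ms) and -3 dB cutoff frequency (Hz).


Time constant: tau = R * C.
tau = 1500 * 1.50e-07 = 0.000225 s
tau = 0.225 ms
Cutoff frequency: fc = 1 / (2*pi*R*C).
fc = 1 / (2*pi*0.000225) = 707.36 Hz

tau = 0.225 ms, fc = 707.36 Hz


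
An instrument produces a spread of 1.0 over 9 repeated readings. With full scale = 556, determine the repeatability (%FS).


Repeatability = (spread / full scale) * 100%.
R = (1.0 / 556) * 100
R = 0.18 %FS

0.18 %FS


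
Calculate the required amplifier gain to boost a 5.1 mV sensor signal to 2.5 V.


Gain = Vout / Vin (converting to same units).
G = 2.5 V / 5.1 mV
G = 2500.0 mV / 5.1 mV
G = 490.2

490.2


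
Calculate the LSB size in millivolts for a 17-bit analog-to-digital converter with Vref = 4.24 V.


The resolution (LSB) of an ADC is Vref / 2^n.
LSB = 4.24 / 2^17
LSB = 4.24 / 131072
LSB = 3.235e-05 V = 0.03234863 mV

0.03234863 mV


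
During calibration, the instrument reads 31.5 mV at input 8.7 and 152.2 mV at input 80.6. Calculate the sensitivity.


Sensitivity = (y2 - y1) / (x2 - x1).
S = (152.2 - 31.5) / (80.6 - 8.7)
S = 120.7 / 71.9
S = 1.6787 mV/unit

1.6787 mV/unit


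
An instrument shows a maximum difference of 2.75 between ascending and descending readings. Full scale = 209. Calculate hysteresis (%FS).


Hysteresis = (max difference / full scale) * 100%.
H = (2.75 / 209) * 100
H = 1.316 %FS

1.316 %FS


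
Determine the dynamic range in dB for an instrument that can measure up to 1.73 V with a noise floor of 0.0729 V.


Dynamic range = 20 * log10(Vmax / Vnoise).
DR = 20 * log10(1.73 / 0.0729)
DR = 20 * log10(23.73)
DR = 27.51 dB

27.51 dB


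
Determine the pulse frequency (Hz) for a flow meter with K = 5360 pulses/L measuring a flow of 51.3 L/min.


Frequency = K * Q / 60 (converting L/min to L/s).
f = 5360 * 51.3 / 60
f = 274968.0 / 60
f = 4582.8 Hz

4582.8 Hz


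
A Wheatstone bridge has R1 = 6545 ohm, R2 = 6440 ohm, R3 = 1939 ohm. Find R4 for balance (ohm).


At balance: R1*R4 = R2*R3, so R4 = R2*R3/R1.
R4 = 6440 * 1939 / 6545
R4 = 12487160 / 6545
R4 = 1907.89 ohm

1907.89 ohm


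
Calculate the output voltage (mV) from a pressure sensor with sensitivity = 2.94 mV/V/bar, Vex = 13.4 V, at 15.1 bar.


Output = sensitivity * Vex * P.
Vout = 2.94 * 13.4 * 15.1
Vout = 39.396 * 15.1
Vout = 594.88 mV

594.88 mV


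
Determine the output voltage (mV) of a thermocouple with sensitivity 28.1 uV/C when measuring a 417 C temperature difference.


The thermocouple output V = sensitivity * dT.
V = 28.1 uV/C * 417 C
V = 11717.7 uV
V = 11.718 mV

11.718 mV


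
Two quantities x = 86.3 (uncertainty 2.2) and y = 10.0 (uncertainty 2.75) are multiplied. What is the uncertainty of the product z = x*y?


For a product z = x*y, the relative uncertainty is:
uz/z = sqrt((ux/x)^2 + (uy/y)^2)
Relative uncertainties: ux/x = 2.2/86.3 = 0.025492
uy/y = 2.75/10.0 = 0.275
z = 86.3 * 10.0 = 863.0
uz = 863.0 * sqrt(0.025492^2 + 0.275^2) = 238.343

238.343


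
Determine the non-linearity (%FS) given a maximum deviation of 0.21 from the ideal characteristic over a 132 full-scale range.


Linearity error = (max deviation / full scale) * 100%.
Linearity = (0.21 / 132) * 100
Linearity = 0.159 %FS

0.159 %FS


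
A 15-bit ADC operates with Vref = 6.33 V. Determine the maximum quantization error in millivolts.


The maximum quantization error is +/- LSB/2.
LSB = Vref / 2^n = 6.33 / 32768 = 0.00019318 V
Max error = LSB / 2 = 0.00019318 / 2 = 9.659e-05 V
Max error = 0.0966 mV

0.0966 mV


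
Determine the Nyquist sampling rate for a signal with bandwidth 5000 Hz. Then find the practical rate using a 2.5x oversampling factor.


By Nyquist theorem, fs_min = 2 * fmax.
fs_min = 2 * 5000 = 10000 Hz
Practical rate = 2.5 * fs_min = 2.5 * 10000 = 25000 Hz

fs_min = 10000 Hz, fs_practical = 25000 Hz


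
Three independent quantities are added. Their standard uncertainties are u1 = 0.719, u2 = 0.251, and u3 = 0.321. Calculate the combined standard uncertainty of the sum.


For a sum of independent quantities, uc = sqrt(u1^2 + u2^2 + u3^2).
uc = sqrt(0.719^2 + 0.251^2 + 0.321^2)
uc = sqrt(0.516961 + 0.063001 + 0.103041)
uc = 0.8264

0.8264


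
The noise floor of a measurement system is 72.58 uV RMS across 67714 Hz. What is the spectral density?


Noise spectral density = Vrms / sqrt(BW).
NSD = 72.58 / sqrt(67714)
NSD = 72.58 / 260.2191
NSD = 0.2789 uV/sqrt(Hz)

0.2789 uV/sqrt(Hz)


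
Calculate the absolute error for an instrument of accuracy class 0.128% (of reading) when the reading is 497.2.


Absolute error = (accuracy% / 100) * reading.
Error = (0.128 / 100) * 497.2
Error = 0.00128 * 497.2
Error = 0.6364

0.6364


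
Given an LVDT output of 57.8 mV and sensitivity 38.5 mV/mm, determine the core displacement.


Displacement = Vout / sensitivity.
d = 57.8 / 38.5
d = 1.501 mm

1.501 mm


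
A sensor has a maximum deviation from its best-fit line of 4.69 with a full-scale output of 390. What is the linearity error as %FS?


Linearity error = (max deviation / full scale) * 100%.
Linearity = (4.69 / 390) * 100
Linearity = 1.203 %FS

1.203 %FS


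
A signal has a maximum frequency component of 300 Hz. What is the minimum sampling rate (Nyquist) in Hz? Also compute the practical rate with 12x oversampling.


By Nyquist theorem, fs_min = 2 * fmax.
fs_min = 2 * 300 = 600 Hz
Practical rate = 12 * fs_min = 12 * 600 = 7200 Hz

fs_min = 600 Hz, fs_practical = 7200 Hz


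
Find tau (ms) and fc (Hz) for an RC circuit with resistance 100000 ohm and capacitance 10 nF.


Time constant: tau = R * C.
tau = 100000 * 1.00e-08 = 0.001 s
tau = 1.0 ms
Cutoff frequency: fc = 1 / (2*pi*R*C).
fc = 1 / (2*pi*0.001) = 159.15 Hz

tau = 1.0 ms, fc = 159.15 Hz


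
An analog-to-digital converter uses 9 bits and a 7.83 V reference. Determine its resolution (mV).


The resolution (LSB) of an ADC is Vref / 2^n.
LSB = 7.83 / 2^9
LSB = 7.83 / 512
LSB = 0.01529297 V = 15.29296875 mV

15.29296875 mV


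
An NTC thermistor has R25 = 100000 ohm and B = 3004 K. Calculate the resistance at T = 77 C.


NTC thermistor equation: Rt = R25 * exp(B * (1/T - 1/T25)).
T in Kelvin: 350.15 K, T25 = 298.15 K
1/T - 1/T25 = 1/350.15 - 1/298.15 = -0.0004981
B * (1/T - 1/T25) = 3004 * -0.0004981 = -1.4963
Rt = 100000 * exp(-1.4963) = 22396.1 ohm

22396.1 ohm


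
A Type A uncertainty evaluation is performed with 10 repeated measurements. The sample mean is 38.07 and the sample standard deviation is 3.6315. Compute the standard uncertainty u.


The standard uncertainty for Type A evaluation is u = s / sqrt(n).
u = 3.6315 / sqrt(10)
u = 3.6315 / 3.1623
u = 1.1484

1.1484


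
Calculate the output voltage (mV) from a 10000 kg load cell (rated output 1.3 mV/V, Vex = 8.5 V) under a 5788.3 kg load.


Vout = rated_output * Vex * (load / capacity).
Vout = 1.3 * 8.5 * (5788.3 / 10000)
Vout = 1.3 * 8.5 * 0.57883
Vout = 6.396 mV

6.396 mV


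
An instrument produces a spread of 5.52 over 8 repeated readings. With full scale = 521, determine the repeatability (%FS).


Repeatability = (spread / full scale) * 100%.
R = (5.52 / 521) * 100
R = 1.06 %FS

1.06 %FS


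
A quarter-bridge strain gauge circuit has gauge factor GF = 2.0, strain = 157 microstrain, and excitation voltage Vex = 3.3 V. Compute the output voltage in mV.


Quarter bridge output: Vout = (GF * epsilon * Vex) / 4.
Vout = (2.0 * 157e-6 * 3.3) / 4
Vout = 0.0010362 / 4 V
Vout = 0.00025905 V = 0.2591 mV

0.2591 mV


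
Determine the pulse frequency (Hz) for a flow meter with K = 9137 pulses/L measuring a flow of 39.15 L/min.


Frequency = K * Q / 60 (converting L/min to L/s).
f = 9137 * 39.15 / 60
f = 357713.55 / 60
f = 5961.89 Hz

5961.89 Hz


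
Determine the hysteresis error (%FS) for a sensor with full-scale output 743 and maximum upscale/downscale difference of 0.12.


Hysteresis = (max difference / full scale) * 100%.
H = (0.12 / 743) * 100
H = 0.016 %FS

0.016 %FS


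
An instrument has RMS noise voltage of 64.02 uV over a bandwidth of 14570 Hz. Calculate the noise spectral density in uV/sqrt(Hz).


Noise spectral density = Vrms / sqrt(BW).
NSD = 64.02 / sqrt(14570)
NSD = 64.02 / 120.7063
NSD = 0.5304 uV/sqrt(Hz)

0.5304 uV/sqrt(Hz)


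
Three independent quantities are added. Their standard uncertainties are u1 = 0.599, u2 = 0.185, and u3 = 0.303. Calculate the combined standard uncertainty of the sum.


For a sum of independent quantities, uc = sqrt(u1^2 + u2^2 + u3^2).
uc = sqrt(0.599^2 + 0.185^2 + 0.303^2)
uc = sqrt(0.358801 + 0.034225 + 0.091809)
uc = 0.6963

0.6963


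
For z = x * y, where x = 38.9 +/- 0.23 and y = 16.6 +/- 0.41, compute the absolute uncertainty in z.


For a product z = x*y, the relative uncertainty is:
uz/z = sqrt((ux/x)^2 + (uy/y)^2)
Relative uncertainties: ux/x = 0.23/38.9 = 0.005913
uy/y = 0.41/16.6 = 0.024699
z = 38.9 * 16.6 = 645.7
uz = 645.7 * sqrt(0.005913^2 + 0.024699^2) = 16.4

16.4


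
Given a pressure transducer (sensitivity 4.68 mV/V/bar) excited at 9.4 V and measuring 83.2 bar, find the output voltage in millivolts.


Output = sensitivity * Vex * P.
Vout = 4.68 * 9.4 * 83.2
Vout = 43.992 * 83.2
Vout = 3660.13 mV

3660.13 mV


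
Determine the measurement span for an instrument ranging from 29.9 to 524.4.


Span = upper range - lower range.
Span = 524.4 - (29.9)
Span = 494.5

494.5


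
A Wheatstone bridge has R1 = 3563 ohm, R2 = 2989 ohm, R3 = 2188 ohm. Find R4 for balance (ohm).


At balance: R1*R4 = R2*R3, so R4 = R2*R3/R1.
R4 = 2989 * 2188 / 3563
R4 = 6539932 / 3563
R4 = 1835.51 ohm

1835.51 ohm


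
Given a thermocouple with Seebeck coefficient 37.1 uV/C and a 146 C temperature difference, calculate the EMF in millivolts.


The thermocouple output V = sensitivity * dT.
V = 37.1 uV/C * 146 C
V = 5416.6 uV
V = 5.417 mV

5.417 mV


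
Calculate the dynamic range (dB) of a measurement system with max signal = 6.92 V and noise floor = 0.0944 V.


Dynamic range = 20 * log10(Vmax / Vnoise).
DR = 20 * log10(6.92 / 0.0944)
DR = 20 * log10(73.31)
DR = 37.3 dB

37.3 dB


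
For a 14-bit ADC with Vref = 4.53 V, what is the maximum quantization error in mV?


The maximum quantization error is +/- LSB/2.
LSB = Vref / 2^n = 4.53 / 16384 = 0.00027649 V
Max error = LSB / 2 = 0.00027649 / 2 = 0.00013824 V
Max error = 0.1382 mV

0.1382 mV


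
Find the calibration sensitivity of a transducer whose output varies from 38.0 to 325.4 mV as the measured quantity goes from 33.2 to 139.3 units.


Sensitivity = (y2 - y1) / (x2 - x1).
S = (325.4 - 38.0) / (139.3 - 33.2)
S = 287.4 / 106.1
S = 2.7088 mV/unit

2.7088 mV/unit


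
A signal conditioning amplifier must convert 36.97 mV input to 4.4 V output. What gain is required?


Gain = Vout / Vin (converting to same units).
G = 4.4 V / 36.97 mV
G = 4400.0 mV / 36.97 mV
G = 119.02

119.02


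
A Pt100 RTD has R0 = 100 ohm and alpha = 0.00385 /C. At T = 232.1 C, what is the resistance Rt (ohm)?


The RTD equation: Rt = R0 * (1 + alpha * T).
Rt = 100 * (1 + 0.00385 * 232.1)
Rt = 100 * (1 + 0.893585)
Rt = 100 * 1.893585
Rt = 189.358 ohm

189.358 ohm


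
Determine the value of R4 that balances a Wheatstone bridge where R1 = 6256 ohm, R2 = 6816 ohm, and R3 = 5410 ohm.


At balance: R1*R4 = R2*R3, so R4 = R2*R3/R1.
R4 = 6816 * 5410 / 6256
R4 = 36874560 / 6256
R4 = 5894.27 ohm

5894.27 ohm


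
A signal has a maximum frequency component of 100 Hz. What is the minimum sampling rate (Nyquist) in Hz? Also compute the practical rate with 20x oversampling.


By Nyquist theorem, fs_min = 2 * fmax.
fs_min = 2 * 100 = 200 Hz
Practical rate = 20 * fs_min = 20 * 200 = 4000 Hz

fs_min = 200 Hz, fs_practical = 4000 Hz


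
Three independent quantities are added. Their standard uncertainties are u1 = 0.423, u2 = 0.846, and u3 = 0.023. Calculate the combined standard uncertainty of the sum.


For a sum of independent quantities, uc = sqrt(u1^2 + u2^2 + u3^2).
uc = sqrt(0.423^2 + 0.846^2 + 0.023^2)
uc = sqrt(0.178929 + 0.715716 + 0.000529)
uc = 0.9461

0.9461


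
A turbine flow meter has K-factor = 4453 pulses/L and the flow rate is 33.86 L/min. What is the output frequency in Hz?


Frequency = K * Q / 60 (converting L/min to L/s).
f = 4453 * 33.86 / 60
f = 150778.58 / 60
f = 2512.98 Hz

2512.98 Hz


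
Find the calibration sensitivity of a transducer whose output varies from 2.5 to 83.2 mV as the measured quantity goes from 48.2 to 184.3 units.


Sensitivity = (y2 - y1) / (x2 - x1).
S = (83.2 - 2.5) / (184.3 - 48.2)
S = 80.7 / 136.1
S = 0.5929 mV/unit

0.5929 mV/unit


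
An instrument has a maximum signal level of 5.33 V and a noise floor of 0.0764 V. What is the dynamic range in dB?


Dynamic range = 20 * log10(Vmax / Vnoise).
DR = 20 * log10(5.33 / 0.0764)
DR = 20 * log10(69.76)
DR = 36.87 dB

36.87 dB


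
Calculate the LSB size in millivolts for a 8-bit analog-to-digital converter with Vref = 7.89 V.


The resolution (LSB) of an ADC is Vref / 2^n.
LSB = 7.89 / 2^8
LSB = 7.89 / 256
LSB = 0.03082031 V = 30.8203125 mV

30.8203125 mV


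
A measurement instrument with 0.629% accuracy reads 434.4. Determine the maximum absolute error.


Absolute error = (accuracy% / 100) * reading.
Error = (0.629 / 100) * 434.4
Error = 0.00629 * 434.4
Error = 2.7324

2.7324


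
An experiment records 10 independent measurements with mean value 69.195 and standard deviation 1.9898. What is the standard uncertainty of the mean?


The standard uncertainty for Type A evaluation is u = s / sqrt(n).
u = 1.9898 / sqrt(10)
u = 1.9898 / 3.1623
u = 0.6292

0.6292


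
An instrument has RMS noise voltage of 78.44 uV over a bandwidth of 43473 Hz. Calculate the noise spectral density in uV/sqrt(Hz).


Noise spectral density = Vrms / sqrt(BW).
NSD = 78.44 / sqrt(43473)
NSD = 78.44 / 208.5018
NSD = 0.3762 uV/sqrt(Hz)

0.3762 uV/sqrt(Hz)


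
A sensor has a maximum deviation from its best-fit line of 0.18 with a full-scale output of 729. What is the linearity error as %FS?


Linearity error = (max deviation / full scale) * 100%.
Linearity = (0.18 / 729) * 100
Linearity = 0.025 %FS

0.025 %FS


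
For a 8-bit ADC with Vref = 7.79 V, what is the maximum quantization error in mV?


The maximum quantization error is +/- LSB/2.
LSB = Vref / 2^n = 7.79 / 256 = 0.03042969 V
Max error = LSB / 2 = 0.03042969 / 2 = 0.01521484 V
Max error = 15.2148 mV

15.2148 mV


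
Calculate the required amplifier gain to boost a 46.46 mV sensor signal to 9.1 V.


Gain = Vout / Vin (converting to same units).
G = 9.1 V / 46.46 mV
G = 9100.0 mV / 46.46 mV
G = 195.87

195.87


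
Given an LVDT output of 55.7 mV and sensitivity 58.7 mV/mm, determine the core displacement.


Displacement = Vout / sensitivity.
d = 55.7 / 58.7
d = 0.949 mm

0.949 mm


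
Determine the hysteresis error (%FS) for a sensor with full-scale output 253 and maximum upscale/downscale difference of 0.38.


Hysteresis = (max difference / full scale) * 100%.
H = (0.38 / 253) * 100
H = 0.15 %FS

0.15 %FS


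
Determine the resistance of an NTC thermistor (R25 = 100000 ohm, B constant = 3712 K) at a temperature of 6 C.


NTC thermistor equation: Rt = R25 * exp(B * (1/T - 1/T25)).
T in Kelvin: 279.15 K, T25 = 298.15 K
1/T - 1/T25 = 1/279.15 - 1/298.15 = 0.00022829
B * (1/T - 1/T25) = 3712 * 0.00022829 = 0.8474
Rt = 100000 * exp(0.8474) = 233357.5 ohm

233357.5 ohm


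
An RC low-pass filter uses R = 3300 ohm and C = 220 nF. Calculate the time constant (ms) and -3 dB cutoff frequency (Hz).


Time constant: tau = R * C.
tau = 3300 * 2.20e-07 = 0.000726 s
tau = 0.726 ms
Cutoff frequency: fc = 1 / (2*pi*R*C).
fc = 1 / (2*pi*0.000726) = 219.22 Hz

tau = 0.726 ms, fc = 219.22 Hz


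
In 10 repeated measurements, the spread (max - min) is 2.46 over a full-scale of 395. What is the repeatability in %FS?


Repeatability = (spread / full scale) * 100%.
R = (2.46 / 395) * 100
R = 0.623 %FS

0.623 %FS


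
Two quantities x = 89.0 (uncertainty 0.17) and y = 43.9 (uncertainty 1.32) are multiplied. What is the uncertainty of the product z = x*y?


For a product z = x*y, the relative uncertainty is:
uz/z = sqrt((ux/x)^2 + (uy/y)^2)
Relative uncertainties: ux/x = 0.17/89.0 = 0.00191
uy/y = 1.32/43.9 = 0.030068
z = 89.0 * 43.9 = 3907.1
uz = 3907.1 * sqrt(0.00191^2 + 0.030068^2) = 117.717

117.717


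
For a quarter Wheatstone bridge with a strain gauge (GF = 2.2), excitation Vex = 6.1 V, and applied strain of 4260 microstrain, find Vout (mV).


Quarter bridge output: Vout = (GF * epsilon * Vex) / 4.
Vout = (2.2 * 4260e-6 * 6.1) / 4
Vout = 0.0571692 / 4 V
Vout = 0.0142923 V = 14.2923 mV

14.2923 mV


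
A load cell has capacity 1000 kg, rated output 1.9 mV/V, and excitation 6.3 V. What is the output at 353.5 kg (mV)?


Vout = rated_output * Vex * (load / capacity).
Vout = 1.9 * 6.3 * (353.5 / 1000)
Vout = 1.9 * 6.3 * 0.3535
Vout = 4.231 mV

4.231 mV


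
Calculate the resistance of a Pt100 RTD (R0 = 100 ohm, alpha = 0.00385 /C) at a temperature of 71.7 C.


The RTD equation: Rt = R0 * (1 + alpha * T).
Rt = 100 * (1 + 0.00385 * 71.7)
Rt = 100 * (1 + 0.276045)
Rt = 100 * 1.276045
Rt = 127.605 ohm

127.605 ohm


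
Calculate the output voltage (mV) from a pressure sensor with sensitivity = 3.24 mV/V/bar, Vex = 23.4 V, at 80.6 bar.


Output = sensitivity * Vex * P.
Vout = 3.24 * 23.4 * 80.6
Vout = 75.816 * 80.6
Vout = 6110.77 mV

6110.77 mV


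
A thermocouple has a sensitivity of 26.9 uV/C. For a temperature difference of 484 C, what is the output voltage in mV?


The thermocouple output V = sensitivity * dT.
V = 26.9 uV/C * 484 C
V = 13019.6 uV
V = 13.02 mV

13.02 mV


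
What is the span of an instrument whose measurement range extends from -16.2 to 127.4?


Span = upper range - lower range.
Span = 127.4 - (-16.2)
Span = 143.6

143.6


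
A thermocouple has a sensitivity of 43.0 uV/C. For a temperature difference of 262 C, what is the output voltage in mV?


The thermocouple output V = sensitivity * dT.
V = 43.0 uV/C * 262 C
V = 11266.0 uV
V = 11.266 mV

11.266 mV


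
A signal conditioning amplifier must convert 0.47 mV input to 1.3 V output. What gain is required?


Gain = Vout / Vin (converting to same units).
G = 1.3 V / 0.47 mV
G = 1300.0 mV / 0.47 mV
G = 2765.96

2765.96


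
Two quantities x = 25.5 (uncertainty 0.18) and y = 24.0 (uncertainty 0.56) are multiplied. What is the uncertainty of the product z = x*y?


For a product z = x*y, the relative uncertainty is:
uz/z = sqrt((ux/x)^2 + (uy/y)^2)
Relative uncertainties: ux/x = 0.18/25.5 = 0.007059
uy/y = 0.56/24.0 = 0.023333
z = 25.5 * 24.0 = 612.0
uz = 612.0 * sqrt(0.007059^2 + 0.023333^2) = 14.919

14.919
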